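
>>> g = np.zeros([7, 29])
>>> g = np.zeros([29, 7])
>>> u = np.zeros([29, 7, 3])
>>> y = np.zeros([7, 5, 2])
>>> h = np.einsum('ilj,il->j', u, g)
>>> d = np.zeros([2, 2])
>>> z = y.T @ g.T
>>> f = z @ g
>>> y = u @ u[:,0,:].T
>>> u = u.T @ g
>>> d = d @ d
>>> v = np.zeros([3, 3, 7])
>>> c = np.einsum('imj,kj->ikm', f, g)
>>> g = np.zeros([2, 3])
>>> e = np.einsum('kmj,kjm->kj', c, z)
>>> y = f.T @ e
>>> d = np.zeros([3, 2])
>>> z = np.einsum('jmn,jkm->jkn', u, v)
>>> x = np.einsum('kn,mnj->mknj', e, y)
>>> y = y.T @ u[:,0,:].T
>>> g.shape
(2, 3)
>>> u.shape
(3, 7, 7)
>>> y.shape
(5, 5, 3)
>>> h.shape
(3,)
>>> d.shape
(3, 2)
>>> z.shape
(3, 3, 7)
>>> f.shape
(2, 5, 7)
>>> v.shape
(3, 3, 7)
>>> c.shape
(2, 29, 5)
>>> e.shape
(2, 5)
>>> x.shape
(7, 2, 5, 5)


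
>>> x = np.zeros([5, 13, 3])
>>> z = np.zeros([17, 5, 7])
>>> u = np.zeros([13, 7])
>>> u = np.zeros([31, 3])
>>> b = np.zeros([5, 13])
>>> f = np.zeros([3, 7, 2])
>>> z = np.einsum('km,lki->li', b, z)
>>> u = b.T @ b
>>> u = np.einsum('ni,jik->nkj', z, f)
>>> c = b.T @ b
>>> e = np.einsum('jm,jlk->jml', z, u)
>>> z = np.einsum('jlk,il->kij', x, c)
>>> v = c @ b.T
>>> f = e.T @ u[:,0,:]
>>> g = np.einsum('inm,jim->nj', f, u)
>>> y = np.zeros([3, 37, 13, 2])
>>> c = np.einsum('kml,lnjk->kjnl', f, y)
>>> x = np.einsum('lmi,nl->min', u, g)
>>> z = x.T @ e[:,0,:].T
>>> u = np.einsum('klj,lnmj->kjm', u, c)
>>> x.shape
(2, 3, 7)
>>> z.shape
(7, 3, 17)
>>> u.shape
(17, 3, 37)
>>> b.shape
(5, 13)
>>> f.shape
(2, 7, 3)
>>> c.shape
(2, 13, 37, 3)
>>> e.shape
(17, 7, 2)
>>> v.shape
(13, 5)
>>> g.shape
(7, 17)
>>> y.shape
(3, 37, 13, 2)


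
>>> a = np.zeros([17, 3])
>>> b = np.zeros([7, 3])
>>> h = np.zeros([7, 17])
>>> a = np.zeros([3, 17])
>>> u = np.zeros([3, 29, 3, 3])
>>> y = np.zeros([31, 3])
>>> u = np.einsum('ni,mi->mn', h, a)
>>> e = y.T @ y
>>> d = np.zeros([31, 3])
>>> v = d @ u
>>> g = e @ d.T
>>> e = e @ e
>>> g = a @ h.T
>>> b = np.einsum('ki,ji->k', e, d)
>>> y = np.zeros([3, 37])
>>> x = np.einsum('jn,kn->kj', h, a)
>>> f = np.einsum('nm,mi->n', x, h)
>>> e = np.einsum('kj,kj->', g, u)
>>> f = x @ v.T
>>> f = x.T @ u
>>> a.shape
(3, 17)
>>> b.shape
(3,)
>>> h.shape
(7, 17)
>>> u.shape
(3, 7)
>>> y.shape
(3, 37)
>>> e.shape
()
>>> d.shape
(31, 3)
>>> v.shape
(31, 7)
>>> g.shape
(3, 7)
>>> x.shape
(3, 7)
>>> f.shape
(7, 7)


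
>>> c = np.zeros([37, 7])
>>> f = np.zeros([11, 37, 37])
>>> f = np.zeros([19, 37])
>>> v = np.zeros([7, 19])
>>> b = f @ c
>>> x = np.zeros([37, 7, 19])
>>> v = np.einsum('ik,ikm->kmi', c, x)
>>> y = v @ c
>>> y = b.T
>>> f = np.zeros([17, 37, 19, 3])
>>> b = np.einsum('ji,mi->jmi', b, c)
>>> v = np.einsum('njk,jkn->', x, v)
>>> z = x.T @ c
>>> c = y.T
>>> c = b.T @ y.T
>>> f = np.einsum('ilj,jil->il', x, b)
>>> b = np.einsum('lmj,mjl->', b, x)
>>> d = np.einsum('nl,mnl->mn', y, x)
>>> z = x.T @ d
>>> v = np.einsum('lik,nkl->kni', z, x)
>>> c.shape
(7, 37, 7)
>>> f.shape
(37, 7)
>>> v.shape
(7, 37, 7)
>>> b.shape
()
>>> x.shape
(37, 7, 19)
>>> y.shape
(7, 19)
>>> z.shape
(19, 7, 7)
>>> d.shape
(37, 7)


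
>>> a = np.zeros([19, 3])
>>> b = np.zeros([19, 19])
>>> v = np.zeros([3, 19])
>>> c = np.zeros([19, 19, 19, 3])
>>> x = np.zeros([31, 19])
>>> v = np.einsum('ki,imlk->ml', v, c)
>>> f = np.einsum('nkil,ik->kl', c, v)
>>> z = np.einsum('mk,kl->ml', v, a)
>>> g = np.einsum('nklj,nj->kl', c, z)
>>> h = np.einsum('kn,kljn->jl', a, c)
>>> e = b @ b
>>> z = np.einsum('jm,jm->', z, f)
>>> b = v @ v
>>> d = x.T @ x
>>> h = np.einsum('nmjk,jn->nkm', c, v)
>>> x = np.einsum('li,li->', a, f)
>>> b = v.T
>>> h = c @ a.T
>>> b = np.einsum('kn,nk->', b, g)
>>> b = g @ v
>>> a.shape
(19, 3)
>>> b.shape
(19, 19)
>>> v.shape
(19, 19)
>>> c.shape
(19, 19, 19, 3)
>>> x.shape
()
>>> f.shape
(19, 3)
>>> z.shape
()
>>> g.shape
(19, 19)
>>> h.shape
(19, 19, 19, 19)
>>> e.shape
(19, 19)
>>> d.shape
(19, 19)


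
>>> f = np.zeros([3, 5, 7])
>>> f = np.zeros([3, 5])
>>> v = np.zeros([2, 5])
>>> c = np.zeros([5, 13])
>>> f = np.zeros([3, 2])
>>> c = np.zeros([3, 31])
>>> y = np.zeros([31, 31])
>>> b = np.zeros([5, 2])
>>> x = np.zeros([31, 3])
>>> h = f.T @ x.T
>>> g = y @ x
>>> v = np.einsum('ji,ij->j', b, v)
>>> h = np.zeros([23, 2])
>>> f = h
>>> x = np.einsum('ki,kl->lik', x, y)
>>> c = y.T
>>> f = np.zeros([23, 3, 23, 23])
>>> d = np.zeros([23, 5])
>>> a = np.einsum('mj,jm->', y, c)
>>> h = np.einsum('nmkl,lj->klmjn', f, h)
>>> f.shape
(23, 3, 23, 23)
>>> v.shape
(5,)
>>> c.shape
(31, 31)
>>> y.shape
(31, 31)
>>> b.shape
(5, 2)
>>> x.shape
(31, 3, 31)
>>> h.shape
(23, 23, 3, 2, 23)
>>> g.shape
(31, 3)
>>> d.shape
(23, 5)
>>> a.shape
()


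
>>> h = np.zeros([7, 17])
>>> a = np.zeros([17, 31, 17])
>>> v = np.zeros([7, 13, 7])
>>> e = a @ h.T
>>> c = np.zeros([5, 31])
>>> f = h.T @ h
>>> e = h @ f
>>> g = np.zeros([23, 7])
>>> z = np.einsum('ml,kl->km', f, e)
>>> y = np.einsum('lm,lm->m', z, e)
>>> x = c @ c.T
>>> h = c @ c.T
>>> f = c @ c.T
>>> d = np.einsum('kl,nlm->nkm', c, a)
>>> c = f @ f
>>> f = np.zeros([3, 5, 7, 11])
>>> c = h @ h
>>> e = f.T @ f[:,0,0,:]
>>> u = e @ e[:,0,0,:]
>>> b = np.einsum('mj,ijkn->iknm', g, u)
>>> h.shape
(5, 5)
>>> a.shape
(17, 31, 17)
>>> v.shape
(7, 13, 7)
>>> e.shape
(11, 7, 5, 11)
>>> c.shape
(5, 5)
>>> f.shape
(3, 5, 7, 11)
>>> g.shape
(23, 7)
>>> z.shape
(7, 17)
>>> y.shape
(17,)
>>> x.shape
(5, 5)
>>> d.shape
(17, 5, 17)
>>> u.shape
(11, 7, 5, 11)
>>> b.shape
(11, 5, 11, 23)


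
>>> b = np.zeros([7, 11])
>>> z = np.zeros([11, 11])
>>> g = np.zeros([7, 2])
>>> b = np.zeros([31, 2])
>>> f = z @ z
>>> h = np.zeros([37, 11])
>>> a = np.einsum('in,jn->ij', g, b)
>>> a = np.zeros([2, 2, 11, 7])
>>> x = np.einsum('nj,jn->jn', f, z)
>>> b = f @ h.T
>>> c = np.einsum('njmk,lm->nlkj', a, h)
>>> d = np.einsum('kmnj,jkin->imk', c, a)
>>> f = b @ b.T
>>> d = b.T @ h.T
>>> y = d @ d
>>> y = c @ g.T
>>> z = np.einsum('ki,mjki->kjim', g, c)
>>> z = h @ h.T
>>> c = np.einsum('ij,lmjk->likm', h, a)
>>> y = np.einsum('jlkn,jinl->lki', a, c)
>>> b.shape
(11, 37)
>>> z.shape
(37, 37)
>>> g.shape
(7, 2)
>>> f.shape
(11, 11)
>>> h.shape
(37, 11)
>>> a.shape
(2, 2, 11, 7)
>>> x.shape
(11, 11)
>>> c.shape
(2, 37, 7, 2)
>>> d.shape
(37, 37)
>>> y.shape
(2, 11, 37)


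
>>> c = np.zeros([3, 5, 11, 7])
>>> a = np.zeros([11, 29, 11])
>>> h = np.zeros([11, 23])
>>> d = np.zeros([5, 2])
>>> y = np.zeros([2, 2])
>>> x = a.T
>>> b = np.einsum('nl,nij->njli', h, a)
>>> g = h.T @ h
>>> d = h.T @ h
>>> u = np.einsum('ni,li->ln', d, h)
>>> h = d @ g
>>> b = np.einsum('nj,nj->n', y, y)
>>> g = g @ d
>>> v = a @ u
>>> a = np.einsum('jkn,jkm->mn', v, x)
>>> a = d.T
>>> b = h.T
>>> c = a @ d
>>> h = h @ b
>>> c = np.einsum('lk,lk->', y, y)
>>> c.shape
()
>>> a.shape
(23, 23)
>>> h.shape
(23, 23)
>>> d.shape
(23, 23)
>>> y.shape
(2, 2)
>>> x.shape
(11, 29, 11)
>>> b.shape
(23, 23)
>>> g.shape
(23, 23)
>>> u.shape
(11, 23)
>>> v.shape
(11, 29, 23)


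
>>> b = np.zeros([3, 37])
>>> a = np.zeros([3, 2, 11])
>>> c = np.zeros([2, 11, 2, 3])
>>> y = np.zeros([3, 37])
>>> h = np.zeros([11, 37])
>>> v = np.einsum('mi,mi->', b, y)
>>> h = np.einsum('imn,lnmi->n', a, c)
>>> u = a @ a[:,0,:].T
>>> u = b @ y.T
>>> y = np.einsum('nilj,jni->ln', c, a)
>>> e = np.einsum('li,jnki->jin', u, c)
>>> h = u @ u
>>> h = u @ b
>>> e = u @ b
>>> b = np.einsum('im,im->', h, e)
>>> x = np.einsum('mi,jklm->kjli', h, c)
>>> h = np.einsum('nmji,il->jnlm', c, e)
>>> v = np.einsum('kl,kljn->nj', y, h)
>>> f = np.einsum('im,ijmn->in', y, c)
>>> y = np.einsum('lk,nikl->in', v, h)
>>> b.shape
()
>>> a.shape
(3, 2, 11)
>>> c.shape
(2, 11, 2, 3)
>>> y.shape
(2, 2)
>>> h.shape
(2, 2, 37, 11)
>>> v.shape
(11, 37)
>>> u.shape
(3, 3)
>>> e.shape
(3, 37)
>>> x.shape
(11, 2, 2, 37)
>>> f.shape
(2, 3)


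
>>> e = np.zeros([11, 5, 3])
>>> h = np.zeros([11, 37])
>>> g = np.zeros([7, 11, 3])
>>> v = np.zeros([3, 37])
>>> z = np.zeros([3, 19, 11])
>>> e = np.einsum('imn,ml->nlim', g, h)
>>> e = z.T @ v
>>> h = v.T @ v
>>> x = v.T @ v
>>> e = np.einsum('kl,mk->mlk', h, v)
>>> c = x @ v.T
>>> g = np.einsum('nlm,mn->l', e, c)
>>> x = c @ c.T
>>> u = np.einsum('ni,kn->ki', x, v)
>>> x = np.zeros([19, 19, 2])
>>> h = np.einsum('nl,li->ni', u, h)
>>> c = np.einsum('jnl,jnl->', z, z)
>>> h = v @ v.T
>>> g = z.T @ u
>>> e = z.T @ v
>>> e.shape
(11, 19, 37)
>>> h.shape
(3, 3)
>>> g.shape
(11, 19, 37)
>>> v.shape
(3, 37)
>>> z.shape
(3, 19, 11)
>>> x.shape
(19, 19, 2)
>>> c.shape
()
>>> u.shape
(3, 37)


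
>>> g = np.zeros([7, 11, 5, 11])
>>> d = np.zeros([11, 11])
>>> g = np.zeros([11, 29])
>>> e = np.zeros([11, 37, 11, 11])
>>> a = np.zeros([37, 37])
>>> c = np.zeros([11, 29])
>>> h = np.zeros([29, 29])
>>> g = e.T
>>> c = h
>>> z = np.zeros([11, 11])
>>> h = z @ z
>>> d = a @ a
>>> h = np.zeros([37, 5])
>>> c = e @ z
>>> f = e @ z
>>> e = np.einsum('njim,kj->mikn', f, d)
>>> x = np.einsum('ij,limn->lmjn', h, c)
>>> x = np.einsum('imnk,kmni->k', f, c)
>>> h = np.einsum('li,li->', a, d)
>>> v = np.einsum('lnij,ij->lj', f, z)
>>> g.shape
(11, 11, 37, 11)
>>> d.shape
(37, 37)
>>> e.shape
(11, 11, 37, 11)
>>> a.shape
(37, 37)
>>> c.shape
(11, 37, 11, 11)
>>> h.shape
()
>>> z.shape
(11, 11)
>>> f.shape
(11, 37, 11, 11)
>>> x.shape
(11,)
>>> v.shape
(11, 11)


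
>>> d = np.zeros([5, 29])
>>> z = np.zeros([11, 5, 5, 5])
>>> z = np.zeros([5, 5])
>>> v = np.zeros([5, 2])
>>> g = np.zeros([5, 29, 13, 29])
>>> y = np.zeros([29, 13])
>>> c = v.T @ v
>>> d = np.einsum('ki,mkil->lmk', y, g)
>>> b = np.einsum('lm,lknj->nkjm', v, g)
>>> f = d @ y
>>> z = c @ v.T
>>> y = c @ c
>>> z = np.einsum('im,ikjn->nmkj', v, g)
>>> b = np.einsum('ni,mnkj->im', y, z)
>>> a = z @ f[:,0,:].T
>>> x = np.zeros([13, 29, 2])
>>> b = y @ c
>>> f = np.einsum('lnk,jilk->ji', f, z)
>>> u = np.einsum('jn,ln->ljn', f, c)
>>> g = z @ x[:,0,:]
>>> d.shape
(29, 5, 29)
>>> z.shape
(29, 2, 29, 13)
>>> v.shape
(5, 2)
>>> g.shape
(29, 2, 29, 2)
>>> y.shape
(2, 2)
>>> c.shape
(2, 2)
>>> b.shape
(2, 2)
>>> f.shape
(29, 2)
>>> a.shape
(29, 2, 29, 29)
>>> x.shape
(13, 29, 2)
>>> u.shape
(2, 29, 2)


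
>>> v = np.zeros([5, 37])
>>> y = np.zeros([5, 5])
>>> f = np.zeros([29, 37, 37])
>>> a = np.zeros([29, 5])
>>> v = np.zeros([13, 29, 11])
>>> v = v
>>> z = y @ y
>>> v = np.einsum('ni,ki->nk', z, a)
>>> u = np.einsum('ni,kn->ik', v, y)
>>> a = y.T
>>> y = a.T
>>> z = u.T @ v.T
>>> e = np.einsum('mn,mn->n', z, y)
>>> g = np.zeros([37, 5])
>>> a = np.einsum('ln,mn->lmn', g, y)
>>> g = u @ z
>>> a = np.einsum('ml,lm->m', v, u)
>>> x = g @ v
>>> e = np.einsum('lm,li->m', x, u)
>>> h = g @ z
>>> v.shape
(5, 29)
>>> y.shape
(5, 5)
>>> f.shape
(29, 37, 37)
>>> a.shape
(5,)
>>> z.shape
(5, 5)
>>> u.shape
(29, 5)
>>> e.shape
(29,)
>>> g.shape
(29, 5)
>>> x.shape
(29, 29)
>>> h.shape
(29, 5)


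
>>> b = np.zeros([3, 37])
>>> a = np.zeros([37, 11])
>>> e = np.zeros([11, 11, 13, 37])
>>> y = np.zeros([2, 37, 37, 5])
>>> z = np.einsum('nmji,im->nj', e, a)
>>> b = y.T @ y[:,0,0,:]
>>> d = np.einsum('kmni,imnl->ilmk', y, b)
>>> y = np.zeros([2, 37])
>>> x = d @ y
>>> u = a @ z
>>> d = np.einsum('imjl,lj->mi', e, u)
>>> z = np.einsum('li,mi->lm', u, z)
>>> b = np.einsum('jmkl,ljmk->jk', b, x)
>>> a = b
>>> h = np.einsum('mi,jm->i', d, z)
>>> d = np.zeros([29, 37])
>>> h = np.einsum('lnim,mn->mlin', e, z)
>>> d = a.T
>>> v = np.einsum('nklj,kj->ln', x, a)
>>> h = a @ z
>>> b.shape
(5, 37)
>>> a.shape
(5, 37)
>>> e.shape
(11, 11, 13, 37)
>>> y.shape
(2, 37)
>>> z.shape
(37, 11)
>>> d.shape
(37, 5)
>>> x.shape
(5, 5, 37, 37)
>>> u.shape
(37, 13)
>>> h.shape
(5, 11)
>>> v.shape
(37, 5)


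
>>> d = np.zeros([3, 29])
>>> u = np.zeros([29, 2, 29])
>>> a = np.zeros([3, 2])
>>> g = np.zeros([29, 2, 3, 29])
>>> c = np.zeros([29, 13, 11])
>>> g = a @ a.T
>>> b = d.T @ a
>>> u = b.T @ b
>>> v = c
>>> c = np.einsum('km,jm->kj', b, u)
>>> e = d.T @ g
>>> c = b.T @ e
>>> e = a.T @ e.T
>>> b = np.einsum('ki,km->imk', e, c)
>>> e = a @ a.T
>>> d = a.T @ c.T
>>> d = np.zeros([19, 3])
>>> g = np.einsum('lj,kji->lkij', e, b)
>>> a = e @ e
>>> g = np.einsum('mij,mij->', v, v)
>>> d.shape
(19, 3)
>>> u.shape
(2, 2)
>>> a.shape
(3, 3)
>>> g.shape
()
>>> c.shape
(2, 3)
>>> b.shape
(29, 3, 2)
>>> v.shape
(29, 13, 11)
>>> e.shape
(3, 3)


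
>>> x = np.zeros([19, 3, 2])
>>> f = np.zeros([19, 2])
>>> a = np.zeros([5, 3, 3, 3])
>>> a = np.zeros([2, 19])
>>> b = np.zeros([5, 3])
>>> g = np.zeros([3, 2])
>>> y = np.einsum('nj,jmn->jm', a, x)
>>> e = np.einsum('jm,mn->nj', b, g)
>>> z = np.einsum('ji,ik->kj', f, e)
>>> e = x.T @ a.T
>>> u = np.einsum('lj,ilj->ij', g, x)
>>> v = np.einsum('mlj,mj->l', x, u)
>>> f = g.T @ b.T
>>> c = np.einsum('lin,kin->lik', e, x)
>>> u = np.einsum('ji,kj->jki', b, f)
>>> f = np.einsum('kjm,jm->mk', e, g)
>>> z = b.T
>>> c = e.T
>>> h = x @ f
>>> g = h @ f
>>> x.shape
(19, 3, 2)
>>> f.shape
(2, 2)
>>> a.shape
(2, 19)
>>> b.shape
(5, 3)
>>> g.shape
(19, 3, 2)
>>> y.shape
(19, 3)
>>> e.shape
(2, 3, 2)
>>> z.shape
(3, 5)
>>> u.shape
(5, 2, 3)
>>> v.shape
(3,)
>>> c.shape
(2, 3, 2)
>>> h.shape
(19, 3, 2)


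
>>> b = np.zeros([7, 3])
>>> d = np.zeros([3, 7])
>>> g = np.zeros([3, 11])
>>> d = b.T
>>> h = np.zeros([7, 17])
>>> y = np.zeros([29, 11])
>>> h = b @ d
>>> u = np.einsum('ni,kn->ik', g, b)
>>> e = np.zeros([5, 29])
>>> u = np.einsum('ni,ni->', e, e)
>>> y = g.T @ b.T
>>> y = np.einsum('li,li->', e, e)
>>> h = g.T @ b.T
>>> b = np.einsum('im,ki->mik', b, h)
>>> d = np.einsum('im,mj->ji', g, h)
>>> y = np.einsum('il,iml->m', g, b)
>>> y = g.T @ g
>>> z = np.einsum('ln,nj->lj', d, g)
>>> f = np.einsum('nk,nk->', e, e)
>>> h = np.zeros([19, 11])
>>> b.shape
(3, 7, 11)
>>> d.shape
(7, 3)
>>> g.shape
(3, 11)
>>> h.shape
(19, 11)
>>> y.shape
(11, 11)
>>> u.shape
()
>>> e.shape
(5, 29)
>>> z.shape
(7, 11)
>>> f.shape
()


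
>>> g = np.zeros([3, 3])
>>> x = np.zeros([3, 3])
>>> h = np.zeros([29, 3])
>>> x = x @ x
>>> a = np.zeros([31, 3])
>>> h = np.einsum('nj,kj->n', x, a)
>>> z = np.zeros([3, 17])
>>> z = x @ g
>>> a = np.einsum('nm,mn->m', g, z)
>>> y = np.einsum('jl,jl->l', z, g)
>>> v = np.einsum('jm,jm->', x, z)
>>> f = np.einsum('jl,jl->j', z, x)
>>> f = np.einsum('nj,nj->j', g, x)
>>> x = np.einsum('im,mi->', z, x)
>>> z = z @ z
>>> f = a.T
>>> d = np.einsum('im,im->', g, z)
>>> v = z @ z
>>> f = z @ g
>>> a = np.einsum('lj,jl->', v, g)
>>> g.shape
(3, 3)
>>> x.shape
()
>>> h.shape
(3,)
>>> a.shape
()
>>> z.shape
(3, 3)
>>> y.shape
(3,)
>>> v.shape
(3, 3)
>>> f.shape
(3, 3)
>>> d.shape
()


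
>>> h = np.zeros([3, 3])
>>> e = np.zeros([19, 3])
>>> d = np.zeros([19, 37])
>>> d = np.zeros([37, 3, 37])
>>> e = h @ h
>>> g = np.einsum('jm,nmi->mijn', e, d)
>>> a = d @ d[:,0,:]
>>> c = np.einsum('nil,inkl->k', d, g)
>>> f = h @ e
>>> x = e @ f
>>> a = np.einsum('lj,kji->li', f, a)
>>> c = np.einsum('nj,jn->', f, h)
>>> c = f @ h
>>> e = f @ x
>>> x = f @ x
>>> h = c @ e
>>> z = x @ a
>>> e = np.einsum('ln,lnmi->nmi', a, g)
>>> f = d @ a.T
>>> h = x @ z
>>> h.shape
(3, 37)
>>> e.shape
(37, 3, 37)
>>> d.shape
(37, 3, 37)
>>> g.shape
(3, 37, 3, 37)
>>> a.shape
(3, 37)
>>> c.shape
(3, 3)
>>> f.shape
(37, 3, 3)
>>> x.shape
(3, 3)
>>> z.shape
(3, 37)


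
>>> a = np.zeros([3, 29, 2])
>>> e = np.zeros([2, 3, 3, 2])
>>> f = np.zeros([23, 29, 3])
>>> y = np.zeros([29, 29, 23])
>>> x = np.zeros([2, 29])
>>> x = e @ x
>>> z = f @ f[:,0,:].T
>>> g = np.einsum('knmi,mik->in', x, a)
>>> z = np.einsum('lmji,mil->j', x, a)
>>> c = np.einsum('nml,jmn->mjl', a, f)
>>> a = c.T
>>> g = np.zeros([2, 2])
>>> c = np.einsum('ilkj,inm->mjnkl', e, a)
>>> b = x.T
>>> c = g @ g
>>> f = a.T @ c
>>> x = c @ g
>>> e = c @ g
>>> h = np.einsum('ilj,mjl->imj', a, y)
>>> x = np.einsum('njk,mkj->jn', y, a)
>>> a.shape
(2, 23, 29)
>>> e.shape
(2, 2)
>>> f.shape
(29, 23, 2)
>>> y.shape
(29, 29, 23)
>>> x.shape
(29, 29)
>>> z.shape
(3,)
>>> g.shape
(2, 2)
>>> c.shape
(2, 2)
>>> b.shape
(29, 3, 3, 2)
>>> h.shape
(2, 29, 29)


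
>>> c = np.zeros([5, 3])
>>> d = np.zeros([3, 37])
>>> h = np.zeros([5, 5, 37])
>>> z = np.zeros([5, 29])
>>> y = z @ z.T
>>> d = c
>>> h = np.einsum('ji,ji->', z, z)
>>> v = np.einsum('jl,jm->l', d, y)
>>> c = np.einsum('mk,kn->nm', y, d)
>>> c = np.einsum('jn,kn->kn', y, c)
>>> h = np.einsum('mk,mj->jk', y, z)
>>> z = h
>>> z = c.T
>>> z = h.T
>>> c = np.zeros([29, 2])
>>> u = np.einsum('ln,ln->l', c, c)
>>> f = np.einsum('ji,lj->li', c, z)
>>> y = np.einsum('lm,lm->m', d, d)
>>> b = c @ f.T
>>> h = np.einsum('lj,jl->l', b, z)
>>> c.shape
(29, 2)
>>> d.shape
(5, 3)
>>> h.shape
(29,)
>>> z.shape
(5, 29)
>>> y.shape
(3,)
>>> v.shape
(3,)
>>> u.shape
(29,)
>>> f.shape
(5, 2)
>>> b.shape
(29, 5)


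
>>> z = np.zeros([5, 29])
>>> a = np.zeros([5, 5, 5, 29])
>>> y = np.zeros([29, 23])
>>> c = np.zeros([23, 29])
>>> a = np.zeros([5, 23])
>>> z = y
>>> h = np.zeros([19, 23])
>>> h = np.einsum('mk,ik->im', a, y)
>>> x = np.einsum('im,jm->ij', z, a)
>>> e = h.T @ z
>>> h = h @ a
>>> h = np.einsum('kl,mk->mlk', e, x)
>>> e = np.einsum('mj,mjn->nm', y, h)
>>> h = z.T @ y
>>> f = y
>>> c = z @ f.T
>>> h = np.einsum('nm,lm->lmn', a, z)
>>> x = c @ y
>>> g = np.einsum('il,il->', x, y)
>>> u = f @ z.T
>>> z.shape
(29, 23)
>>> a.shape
(5, 23)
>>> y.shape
(29, 23)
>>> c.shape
(29, 29)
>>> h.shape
(29, 23, 5)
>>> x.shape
(29, 23)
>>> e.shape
(5, 29)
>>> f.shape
(29, 23)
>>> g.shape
()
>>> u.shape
(29, 29)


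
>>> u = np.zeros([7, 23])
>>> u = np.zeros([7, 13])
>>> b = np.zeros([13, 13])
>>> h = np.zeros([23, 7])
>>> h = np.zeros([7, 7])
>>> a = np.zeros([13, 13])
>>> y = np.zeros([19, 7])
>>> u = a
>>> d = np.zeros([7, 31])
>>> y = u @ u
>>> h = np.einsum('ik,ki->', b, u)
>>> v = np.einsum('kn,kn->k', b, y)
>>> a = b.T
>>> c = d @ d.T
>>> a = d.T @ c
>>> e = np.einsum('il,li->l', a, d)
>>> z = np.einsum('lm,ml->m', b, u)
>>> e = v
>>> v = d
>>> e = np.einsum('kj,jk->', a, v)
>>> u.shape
(13, 13)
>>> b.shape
(13, 13)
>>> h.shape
()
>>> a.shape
(31, 7)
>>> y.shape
(13, 13)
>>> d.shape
(7, 31)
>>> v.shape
(7, 31)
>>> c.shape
(7, 7)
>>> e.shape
()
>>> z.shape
(13,)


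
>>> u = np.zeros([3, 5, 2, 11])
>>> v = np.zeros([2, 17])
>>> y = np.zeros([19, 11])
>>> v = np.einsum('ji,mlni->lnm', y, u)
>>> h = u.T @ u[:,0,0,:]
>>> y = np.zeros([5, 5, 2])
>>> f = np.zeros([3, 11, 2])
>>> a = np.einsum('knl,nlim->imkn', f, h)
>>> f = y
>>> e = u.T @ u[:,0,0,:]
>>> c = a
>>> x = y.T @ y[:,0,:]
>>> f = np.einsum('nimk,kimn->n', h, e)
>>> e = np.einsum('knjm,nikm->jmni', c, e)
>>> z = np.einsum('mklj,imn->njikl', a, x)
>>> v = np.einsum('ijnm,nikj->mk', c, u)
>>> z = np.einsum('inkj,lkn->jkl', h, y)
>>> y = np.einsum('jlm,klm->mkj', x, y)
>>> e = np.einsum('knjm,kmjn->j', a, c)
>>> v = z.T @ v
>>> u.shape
(3, 5, 2, 11)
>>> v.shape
(5, 5, 2)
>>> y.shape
(2, 5, 2)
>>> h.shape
(11, 2, 5, 11)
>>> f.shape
(11,)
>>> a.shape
(5, 11, 3, 11)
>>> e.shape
(3,)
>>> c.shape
(5, 11, 3, 11)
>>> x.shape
(2, 5, 2)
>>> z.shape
(11, 5, 5)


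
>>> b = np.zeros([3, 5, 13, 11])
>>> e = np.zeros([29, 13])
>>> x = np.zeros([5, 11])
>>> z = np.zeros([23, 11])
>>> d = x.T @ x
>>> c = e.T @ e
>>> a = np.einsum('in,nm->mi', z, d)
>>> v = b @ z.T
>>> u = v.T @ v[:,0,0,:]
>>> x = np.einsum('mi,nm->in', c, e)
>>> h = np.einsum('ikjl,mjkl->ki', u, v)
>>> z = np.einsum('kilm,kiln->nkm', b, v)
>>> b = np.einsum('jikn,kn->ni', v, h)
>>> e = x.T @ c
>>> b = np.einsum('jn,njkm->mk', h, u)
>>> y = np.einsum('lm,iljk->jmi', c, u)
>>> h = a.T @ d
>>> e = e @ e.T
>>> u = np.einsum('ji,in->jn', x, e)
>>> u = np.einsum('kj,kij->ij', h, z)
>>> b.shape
(23, 5)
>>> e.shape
(29, 29)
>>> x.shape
(13, 29)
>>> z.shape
(23, 3, 11)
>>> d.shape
(11, 11)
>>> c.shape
(13, 13)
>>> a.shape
(11, 23)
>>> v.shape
(3, 5, 13, 23)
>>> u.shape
(3, 11)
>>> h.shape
(23, 11)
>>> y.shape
(5, 13, 23)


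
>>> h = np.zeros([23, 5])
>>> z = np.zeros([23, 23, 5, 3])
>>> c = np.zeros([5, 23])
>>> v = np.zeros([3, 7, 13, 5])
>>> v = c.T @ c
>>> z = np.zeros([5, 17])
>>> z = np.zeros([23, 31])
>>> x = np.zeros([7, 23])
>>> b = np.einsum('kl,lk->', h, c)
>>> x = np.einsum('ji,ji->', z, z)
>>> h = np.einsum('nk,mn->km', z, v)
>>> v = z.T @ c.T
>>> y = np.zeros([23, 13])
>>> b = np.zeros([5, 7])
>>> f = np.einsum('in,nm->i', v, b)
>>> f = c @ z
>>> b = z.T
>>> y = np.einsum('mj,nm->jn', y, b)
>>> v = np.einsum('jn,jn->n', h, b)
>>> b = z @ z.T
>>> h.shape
(31, 23)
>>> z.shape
(23, 31)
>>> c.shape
(5, 23)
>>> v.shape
(23,)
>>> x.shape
()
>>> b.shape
(23, 23)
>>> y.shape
(13, 31)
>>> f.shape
(5, 31)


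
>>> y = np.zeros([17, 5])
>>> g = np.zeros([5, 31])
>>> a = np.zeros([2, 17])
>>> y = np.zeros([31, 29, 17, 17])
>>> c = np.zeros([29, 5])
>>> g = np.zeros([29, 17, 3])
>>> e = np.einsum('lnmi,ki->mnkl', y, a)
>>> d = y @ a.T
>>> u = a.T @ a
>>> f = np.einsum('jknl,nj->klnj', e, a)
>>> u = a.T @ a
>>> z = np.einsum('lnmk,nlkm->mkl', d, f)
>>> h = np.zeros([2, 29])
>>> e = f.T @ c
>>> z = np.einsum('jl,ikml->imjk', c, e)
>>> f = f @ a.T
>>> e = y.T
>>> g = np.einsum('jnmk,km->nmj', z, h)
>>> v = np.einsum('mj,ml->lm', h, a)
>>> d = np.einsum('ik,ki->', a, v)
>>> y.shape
(31, 29, 17, 17)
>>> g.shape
(31, 29, 17)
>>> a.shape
(2, 17)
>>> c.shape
(29, 5)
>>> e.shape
(17, 17, 29, 31)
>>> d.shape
()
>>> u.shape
(17, 17)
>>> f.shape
(29, 31, 2, 2)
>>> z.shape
(17, 31, 29, 2)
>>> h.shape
(2, 29)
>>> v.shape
(17, 2)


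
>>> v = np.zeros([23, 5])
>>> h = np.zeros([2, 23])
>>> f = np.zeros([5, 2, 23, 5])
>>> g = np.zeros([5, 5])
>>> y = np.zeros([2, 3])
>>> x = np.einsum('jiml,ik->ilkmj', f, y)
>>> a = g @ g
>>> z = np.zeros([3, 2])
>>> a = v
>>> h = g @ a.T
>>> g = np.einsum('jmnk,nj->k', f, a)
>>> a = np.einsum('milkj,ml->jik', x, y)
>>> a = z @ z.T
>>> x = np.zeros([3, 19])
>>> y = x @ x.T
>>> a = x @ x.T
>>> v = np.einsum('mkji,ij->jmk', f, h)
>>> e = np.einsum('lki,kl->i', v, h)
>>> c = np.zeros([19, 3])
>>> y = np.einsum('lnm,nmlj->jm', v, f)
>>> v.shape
(23, 5, 2)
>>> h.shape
(5, 23)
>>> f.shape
(5, 2, 23, 5)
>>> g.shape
(5,)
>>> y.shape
(5, 2)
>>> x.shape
(3, 19)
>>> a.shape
(3, 3)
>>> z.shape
(3, 2)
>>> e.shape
(2,)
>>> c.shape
(19, 3)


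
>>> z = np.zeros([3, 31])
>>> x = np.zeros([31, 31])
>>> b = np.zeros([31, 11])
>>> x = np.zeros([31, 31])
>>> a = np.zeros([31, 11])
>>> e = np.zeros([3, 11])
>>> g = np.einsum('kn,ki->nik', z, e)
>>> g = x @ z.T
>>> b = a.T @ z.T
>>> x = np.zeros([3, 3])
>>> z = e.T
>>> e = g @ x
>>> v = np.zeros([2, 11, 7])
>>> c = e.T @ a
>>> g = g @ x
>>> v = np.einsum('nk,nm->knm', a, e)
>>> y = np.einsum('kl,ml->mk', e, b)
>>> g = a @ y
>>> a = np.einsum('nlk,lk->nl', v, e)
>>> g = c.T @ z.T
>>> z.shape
(11, 3)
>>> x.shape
(3, 3)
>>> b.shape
(11, 3)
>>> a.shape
(11, 31)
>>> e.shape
(31, 3)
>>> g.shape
(11, 11)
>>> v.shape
(11, 31, 3)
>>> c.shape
(3, 11)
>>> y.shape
(11, 31)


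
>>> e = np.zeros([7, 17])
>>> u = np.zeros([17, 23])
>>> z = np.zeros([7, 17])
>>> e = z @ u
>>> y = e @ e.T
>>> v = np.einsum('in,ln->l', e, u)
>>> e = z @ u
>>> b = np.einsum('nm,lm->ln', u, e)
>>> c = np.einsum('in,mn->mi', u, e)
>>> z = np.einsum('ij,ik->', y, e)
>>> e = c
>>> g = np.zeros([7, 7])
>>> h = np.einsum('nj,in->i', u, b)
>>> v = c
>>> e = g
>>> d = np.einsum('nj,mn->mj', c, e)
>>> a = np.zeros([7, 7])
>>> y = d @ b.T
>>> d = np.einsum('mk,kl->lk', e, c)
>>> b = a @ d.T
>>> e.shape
(7, 7)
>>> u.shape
(17, 23)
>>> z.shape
()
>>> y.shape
(7, 7)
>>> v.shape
(7, 17)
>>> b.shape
(7, 17)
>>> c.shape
(7, 17)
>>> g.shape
(7, 7)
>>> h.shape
(7,)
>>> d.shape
(17, 7)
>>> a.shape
(7, 7)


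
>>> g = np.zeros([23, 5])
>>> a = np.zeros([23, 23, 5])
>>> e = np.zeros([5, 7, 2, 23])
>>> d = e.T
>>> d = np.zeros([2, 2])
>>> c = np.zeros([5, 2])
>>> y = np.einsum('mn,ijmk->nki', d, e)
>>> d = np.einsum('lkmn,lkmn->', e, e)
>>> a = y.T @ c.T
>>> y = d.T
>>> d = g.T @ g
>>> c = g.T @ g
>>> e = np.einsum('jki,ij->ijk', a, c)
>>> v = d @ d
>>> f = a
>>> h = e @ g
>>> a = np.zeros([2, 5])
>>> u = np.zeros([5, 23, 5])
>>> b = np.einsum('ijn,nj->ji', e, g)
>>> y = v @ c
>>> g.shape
(23, 5)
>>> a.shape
(2, 5)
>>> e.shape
(5, 5, 23)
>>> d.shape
(5, 5)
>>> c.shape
(5, 5)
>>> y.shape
(5, 5)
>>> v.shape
(5, 5)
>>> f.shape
(5, 23, 5)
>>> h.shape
(5, 5, 5)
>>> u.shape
(5, 23, 5)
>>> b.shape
(5, 5)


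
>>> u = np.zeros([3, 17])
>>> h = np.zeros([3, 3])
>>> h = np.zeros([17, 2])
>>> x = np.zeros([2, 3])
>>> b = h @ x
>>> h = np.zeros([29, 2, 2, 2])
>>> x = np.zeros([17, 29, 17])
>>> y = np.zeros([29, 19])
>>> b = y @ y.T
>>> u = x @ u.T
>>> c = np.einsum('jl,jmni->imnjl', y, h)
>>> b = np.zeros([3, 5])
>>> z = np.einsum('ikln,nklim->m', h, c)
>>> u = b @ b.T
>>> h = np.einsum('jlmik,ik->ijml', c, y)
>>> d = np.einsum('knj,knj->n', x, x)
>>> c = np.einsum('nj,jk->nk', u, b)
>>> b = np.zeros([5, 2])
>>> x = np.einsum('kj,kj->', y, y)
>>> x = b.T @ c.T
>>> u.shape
(3, 3)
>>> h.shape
(29, 2, 2, 2)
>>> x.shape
(2, 3)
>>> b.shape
(5, 2)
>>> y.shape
(29, 19)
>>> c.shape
(3, 5)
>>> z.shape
(19,)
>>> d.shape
(29,)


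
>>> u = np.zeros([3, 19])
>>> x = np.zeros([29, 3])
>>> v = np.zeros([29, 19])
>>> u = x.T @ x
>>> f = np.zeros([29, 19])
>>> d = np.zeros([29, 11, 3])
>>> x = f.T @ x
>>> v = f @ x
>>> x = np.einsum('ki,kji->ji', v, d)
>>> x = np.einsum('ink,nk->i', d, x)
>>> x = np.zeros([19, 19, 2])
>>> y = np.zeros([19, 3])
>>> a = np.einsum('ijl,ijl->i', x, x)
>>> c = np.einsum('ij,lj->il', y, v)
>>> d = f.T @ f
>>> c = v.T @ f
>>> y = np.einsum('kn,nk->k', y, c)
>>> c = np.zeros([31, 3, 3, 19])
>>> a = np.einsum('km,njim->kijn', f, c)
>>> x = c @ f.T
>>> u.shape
(3, 3)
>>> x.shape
(31, 3, 3, 29)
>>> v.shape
(29, 3)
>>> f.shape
(29, 19)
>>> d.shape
(19, 19)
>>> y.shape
(19,)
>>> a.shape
(29, 3, 3, 31)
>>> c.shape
(31, 3, 3, 19)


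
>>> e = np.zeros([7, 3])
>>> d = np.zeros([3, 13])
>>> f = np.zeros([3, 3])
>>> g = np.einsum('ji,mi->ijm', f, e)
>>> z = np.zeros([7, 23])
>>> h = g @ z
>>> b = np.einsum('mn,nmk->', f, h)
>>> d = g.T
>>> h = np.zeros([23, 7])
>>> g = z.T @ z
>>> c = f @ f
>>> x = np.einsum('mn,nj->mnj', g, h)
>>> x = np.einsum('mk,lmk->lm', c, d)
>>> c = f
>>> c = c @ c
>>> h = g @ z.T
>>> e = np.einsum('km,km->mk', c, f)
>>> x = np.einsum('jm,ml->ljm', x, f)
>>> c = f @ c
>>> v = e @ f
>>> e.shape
(3, 3)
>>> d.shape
(7, 3, 3)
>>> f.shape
(3, 3)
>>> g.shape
(23, 23)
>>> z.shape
(7, 23)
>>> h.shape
(23, 7)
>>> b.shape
()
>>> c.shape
(3, 3)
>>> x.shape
(3, 7, 3)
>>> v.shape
(3, 3)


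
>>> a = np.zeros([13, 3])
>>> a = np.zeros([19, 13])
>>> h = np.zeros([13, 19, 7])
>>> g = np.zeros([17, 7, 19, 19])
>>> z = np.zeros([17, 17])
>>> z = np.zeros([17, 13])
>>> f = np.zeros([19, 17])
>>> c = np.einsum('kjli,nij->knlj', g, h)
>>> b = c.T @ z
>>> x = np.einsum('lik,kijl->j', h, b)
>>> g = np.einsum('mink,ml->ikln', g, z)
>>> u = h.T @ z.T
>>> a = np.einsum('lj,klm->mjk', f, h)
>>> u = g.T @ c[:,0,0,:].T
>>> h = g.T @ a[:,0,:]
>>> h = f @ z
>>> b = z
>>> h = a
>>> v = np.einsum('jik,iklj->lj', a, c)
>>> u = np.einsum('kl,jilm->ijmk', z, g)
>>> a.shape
(7, 17, 13)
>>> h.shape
(7, 17, 13)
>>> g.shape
(7, 19, 13, 19)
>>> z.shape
(17, 13)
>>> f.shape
(19, 17)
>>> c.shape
(17, 13, 19, 7)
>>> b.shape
(17, 13)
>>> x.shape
(13,)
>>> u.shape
(19, 7, 19, 17)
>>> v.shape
(19, 7)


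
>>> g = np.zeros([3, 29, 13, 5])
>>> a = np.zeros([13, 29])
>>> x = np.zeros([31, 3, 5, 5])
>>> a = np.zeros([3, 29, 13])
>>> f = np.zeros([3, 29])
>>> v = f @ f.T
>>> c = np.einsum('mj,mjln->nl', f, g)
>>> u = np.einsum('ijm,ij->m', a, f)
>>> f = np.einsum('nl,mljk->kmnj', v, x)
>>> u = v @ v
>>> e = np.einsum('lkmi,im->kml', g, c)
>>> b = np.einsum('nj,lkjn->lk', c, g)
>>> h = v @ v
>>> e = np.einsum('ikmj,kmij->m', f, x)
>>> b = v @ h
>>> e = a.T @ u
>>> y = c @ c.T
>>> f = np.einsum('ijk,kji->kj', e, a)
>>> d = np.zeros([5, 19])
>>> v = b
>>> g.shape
(3, 29, 13, 5)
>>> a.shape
(3, 29, 13)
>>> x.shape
(31, 3, 5, 5)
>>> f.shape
(3, 29)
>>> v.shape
(3, 3)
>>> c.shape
(5, 13)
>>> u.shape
(3, 3)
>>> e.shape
(13, 29, 3)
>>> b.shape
(3, 3)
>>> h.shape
(3, 3)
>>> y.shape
(5, 5)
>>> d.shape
(5, 19)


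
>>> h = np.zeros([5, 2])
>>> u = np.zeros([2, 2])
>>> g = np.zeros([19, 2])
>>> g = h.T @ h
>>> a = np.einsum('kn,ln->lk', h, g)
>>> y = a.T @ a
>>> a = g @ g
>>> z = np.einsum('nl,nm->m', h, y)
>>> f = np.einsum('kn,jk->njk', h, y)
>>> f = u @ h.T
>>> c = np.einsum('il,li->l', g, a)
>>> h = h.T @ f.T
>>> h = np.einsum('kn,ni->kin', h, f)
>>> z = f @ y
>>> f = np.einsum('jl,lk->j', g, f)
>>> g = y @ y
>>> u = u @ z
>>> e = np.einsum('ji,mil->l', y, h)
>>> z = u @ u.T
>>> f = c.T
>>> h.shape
(2, 5, 2)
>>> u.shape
(2, 5)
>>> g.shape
(5, 5)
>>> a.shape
(2, 2)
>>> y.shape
(5, 5)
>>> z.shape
(2, 2)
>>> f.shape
(2,)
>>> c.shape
(2,)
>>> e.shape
(2,)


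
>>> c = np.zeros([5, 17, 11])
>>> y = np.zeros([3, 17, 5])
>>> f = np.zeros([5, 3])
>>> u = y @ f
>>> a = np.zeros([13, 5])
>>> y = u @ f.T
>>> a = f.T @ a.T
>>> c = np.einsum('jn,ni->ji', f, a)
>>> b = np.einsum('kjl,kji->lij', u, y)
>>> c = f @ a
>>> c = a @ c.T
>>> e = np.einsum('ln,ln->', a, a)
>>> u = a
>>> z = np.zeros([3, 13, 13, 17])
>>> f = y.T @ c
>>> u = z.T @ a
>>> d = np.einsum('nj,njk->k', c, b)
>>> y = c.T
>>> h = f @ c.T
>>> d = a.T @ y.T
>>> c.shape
(3, 5)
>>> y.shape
(5, 3)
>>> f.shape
(5, 17, 5)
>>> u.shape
(17, 13, 13, 13)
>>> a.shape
(3, 13)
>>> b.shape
(3, 5, 17)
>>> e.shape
()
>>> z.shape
(3, 13, 13, 17)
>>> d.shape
(13, 5)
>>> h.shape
(5, 17, 3)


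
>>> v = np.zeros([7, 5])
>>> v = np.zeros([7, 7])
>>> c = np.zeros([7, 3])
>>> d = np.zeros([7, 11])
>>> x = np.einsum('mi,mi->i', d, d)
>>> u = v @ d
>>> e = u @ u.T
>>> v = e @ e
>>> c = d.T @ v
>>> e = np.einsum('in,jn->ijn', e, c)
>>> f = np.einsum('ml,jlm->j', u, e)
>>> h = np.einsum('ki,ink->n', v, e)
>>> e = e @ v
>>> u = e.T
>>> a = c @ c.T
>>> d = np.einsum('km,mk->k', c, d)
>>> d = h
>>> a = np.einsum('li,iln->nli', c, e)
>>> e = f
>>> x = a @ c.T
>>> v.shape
(7, 7)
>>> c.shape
(11, 7)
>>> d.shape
(11,)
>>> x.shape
(7, 11, 11)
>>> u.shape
(7, 11, 7)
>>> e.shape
(7,)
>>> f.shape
(7,)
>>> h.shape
(11,)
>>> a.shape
(7, 11, 7)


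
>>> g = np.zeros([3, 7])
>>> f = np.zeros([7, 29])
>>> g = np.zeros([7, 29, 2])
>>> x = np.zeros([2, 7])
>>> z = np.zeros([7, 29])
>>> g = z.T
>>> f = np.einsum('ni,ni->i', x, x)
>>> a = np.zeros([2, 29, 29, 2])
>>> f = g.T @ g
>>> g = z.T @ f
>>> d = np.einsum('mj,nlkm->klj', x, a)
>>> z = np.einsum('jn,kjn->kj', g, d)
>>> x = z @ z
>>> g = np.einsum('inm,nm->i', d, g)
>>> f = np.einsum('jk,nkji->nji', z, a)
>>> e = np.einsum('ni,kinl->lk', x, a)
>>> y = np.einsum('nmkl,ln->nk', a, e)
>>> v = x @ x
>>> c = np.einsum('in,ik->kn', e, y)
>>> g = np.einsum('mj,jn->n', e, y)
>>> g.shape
(29,)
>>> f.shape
(2, 29, 2)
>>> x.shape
(29, 29)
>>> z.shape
(29, 29)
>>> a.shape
(2, 29, 29, 2)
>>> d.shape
(29, 29, 7)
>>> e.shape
(2, 2)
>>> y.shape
(2, 29)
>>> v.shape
(29, 29)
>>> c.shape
(29, 2)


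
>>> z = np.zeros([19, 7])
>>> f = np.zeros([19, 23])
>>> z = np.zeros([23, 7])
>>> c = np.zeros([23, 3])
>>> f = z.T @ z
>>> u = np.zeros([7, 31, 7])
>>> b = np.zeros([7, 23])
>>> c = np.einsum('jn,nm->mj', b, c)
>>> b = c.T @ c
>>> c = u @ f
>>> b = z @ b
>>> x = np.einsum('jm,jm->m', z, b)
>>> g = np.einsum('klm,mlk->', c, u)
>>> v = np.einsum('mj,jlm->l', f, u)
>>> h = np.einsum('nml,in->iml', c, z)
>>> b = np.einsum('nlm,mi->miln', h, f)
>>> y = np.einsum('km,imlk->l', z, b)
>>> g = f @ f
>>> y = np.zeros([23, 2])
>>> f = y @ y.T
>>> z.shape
(23, 7)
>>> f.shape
(23, 23)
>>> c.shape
(7, 31, 7)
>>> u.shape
(7, 31, 7)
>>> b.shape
(7, 7, 31, 23)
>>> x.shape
(7,)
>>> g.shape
(7, 7)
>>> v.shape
(31,)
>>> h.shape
(23, 31, 7)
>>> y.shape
(23, 2)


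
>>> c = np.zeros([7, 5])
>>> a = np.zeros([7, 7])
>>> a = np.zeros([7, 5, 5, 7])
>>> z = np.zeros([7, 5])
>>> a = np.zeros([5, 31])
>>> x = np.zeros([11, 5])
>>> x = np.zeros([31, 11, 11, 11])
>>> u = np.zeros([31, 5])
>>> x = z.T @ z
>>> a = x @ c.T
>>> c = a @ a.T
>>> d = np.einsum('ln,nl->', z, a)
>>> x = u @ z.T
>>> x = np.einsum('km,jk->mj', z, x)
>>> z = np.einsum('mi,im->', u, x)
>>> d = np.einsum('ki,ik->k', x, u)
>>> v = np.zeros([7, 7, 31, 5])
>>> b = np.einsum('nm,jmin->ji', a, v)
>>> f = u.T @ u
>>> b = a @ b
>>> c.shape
(5, 5)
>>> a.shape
(5, 7)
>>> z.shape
()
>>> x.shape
(5, 31)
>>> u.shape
(31, 5)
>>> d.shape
(5,)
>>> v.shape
(7, 7, 31, 5)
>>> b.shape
(5, 31)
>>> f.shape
(5, 5)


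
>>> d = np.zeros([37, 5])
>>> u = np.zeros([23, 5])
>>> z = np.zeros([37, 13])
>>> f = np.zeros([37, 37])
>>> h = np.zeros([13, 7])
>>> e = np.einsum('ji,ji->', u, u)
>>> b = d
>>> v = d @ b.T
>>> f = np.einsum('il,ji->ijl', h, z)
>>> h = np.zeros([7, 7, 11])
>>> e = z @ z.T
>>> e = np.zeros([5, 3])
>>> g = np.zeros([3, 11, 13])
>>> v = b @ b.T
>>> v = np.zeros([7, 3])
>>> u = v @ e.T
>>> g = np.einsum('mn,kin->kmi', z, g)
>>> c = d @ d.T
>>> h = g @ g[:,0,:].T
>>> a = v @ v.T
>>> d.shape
(37, 5)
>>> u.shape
(7, 5)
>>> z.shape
(37, 13)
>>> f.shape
(13, 37, 7)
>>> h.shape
(3, 37, 3)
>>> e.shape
(5, 3)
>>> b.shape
(37, 5)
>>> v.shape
(7, 3)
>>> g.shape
(3, 37, 11)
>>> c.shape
(37, 37)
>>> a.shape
(7, 7)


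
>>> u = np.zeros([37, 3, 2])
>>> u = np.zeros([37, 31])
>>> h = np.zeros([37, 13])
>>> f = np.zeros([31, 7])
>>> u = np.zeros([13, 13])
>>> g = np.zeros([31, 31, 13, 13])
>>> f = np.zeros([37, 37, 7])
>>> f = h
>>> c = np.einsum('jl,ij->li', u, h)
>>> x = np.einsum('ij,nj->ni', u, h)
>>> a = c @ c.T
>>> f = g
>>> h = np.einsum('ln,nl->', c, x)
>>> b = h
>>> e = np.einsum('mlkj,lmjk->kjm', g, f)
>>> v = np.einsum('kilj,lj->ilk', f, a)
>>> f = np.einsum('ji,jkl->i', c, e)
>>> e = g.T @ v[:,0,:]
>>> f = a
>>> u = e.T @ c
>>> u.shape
(31, 31, 13, 37)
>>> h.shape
()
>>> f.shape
(13, 13)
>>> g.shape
(31, 31, 13, 13)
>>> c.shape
(13, 37)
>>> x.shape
(37, 13)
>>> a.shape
(13, 13)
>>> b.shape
()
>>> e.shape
(13, 13, 31, 31)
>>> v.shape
(31, 13, 31)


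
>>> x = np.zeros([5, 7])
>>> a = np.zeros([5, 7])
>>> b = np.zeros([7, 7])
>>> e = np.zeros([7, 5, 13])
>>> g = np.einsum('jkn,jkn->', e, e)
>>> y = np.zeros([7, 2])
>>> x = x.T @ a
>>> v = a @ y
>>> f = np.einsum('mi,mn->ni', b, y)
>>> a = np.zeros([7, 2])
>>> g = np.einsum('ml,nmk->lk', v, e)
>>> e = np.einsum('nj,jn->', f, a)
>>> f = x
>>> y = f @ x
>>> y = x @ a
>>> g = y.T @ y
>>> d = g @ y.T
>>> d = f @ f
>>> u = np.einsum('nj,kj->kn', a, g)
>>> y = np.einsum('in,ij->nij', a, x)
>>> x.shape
(7, 7)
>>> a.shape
(7, 2)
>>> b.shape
(7, 7)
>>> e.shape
()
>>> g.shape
(2, 2)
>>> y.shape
(2, 7, 7)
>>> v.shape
(5, 2)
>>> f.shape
(7, 7)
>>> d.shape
(7, 7)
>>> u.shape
(2, 7)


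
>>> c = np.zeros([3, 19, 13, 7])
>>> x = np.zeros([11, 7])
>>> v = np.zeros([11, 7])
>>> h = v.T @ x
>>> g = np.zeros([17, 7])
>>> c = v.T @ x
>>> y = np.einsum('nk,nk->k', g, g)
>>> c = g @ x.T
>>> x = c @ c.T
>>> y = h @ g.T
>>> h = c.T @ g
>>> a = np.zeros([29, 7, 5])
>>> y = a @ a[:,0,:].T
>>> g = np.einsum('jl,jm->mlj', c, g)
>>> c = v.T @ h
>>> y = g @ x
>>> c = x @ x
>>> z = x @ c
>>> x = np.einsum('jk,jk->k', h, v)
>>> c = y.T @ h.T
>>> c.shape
(17, 11, 11)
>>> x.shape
(7,)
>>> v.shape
(11, 7)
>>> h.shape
(11, 7)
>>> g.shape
(7, 11, 17)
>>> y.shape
(7, 11, 17)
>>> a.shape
(29, 7, 5)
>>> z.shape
(17, 17)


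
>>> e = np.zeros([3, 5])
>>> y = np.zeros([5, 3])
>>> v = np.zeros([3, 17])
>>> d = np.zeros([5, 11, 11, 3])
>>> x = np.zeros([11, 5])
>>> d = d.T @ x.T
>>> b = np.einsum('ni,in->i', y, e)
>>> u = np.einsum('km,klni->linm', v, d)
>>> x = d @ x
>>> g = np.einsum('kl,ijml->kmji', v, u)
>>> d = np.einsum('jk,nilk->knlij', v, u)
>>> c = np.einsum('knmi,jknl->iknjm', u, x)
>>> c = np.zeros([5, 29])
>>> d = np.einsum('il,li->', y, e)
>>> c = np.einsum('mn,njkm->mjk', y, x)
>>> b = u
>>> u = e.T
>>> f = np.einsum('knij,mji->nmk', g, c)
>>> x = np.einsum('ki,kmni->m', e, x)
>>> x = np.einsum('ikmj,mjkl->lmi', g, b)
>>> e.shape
(3, 5)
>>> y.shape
(5, 3)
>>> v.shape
(3, 17)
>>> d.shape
()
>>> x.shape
(17, 11, 3)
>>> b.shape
(11, 11, 11, 17)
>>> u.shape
(5, 3)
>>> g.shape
(3, 11, 11, 11)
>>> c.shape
(5, 11, 11)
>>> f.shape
(11, 5, 3)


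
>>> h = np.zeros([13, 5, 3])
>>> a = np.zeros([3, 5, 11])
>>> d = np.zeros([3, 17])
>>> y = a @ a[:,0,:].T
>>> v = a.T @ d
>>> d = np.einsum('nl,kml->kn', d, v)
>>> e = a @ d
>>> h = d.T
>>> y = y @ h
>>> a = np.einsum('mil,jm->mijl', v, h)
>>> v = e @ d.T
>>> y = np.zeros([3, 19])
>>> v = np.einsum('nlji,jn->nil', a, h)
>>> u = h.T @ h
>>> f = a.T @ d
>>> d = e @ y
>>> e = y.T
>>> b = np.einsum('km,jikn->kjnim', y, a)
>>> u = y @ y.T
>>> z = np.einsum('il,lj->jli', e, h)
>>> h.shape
(3, 11)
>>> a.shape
(11, 5, 3, 17)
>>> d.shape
(3, 5, 19)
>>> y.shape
(3, 19)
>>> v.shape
(11, 17, 5)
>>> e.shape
(19, 3)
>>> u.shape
(3, 3)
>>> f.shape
(17, 3, 5, 3)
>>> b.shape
(3, 11, 17, 5, 19)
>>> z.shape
(11, 3, 19)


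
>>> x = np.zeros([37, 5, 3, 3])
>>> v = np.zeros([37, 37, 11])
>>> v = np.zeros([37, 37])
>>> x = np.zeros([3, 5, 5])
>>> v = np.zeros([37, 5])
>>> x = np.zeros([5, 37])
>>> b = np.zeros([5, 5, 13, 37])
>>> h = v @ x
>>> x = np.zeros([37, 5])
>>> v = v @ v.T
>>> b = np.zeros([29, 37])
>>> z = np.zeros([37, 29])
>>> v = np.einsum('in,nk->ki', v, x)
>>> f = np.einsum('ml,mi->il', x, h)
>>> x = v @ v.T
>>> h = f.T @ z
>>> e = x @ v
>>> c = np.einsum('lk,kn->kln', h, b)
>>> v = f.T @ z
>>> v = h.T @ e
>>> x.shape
(5, 5)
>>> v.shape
(29, 37)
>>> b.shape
(29, 37)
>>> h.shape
(5, 29)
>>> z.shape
(37, 29)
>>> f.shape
(37, 5)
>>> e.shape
(5, 37)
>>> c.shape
(29, 5, 37)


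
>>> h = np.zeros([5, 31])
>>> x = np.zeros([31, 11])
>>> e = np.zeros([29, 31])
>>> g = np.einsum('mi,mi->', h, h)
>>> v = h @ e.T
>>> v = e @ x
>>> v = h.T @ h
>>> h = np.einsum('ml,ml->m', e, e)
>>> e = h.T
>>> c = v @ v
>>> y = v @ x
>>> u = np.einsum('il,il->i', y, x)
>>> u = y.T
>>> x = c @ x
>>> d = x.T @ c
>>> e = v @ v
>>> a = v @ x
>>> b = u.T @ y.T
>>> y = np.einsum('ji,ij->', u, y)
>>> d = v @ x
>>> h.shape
(29,)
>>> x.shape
(31, 11)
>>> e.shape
(31, 31)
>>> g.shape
()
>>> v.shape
(31, 31)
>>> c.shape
(31, 31)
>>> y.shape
()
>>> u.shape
(11, 31)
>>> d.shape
(31, 11)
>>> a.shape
(31, 11)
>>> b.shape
(31, 31)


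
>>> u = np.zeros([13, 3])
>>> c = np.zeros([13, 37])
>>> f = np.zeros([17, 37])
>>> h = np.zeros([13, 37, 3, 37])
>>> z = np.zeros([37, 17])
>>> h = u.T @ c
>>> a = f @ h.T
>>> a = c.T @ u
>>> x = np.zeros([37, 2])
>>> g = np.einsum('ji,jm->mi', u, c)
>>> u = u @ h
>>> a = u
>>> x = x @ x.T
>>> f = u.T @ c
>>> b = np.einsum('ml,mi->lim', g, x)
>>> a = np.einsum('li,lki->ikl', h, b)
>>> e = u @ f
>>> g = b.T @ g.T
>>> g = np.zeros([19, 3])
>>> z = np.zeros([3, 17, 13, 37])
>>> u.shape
(13, 37)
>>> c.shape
(13, 37)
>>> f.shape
(37, 37)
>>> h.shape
(3, 37)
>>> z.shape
(3, 17, 13, 37)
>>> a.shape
(37, 37, 3)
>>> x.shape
(37, 37)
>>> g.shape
(19, 3)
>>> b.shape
(3, 37, 37)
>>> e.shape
(13, 37)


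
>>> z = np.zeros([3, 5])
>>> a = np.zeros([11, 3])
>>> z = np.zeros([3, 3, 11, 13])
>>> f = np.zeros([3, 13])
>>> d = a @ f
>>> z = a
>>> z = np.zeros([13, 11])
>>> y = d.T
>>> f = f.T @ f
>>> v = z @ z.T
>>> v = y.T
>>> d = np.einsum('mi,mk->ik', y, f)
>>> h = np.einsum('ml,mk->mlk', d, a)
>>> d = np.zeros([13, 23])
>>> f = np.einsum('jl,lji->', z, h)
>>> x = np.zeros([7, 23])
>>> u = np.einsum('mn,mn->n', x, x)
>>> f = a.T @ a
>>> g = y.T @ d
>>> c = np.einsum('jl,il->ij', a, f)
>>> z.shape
(13, 11)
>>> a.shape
(11, 3)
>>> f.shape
(3, 3)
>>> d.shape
(13, 23)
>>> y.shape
(13, 11)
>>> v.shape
(11, 13)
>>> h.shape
(11, 13, 3)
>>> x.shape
(7, 23)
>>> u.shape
(23,)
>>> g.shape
(11, 23)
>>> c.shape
(3, 11)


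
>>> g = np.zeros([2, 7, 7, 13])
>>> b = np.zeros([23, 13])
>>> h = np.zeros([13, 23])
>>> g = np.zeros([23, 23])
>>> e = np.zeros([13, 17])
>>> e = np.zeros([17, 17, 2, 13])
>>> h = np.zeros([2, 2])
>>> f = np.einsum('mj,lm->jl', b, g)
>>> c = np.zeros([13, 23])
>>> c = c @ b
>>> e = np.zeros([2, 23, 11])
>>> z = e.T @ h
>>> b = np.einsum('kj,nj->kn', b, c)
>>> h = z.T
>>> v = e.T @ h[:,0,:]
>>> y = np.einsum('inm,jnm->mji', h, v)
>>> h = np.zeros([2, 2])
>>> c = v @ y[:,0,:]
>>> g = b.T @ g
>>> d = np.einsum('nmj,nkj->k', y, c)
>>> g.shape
(13, 23)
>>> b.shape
(23, 13)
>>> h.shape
(2, 2)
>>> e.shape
(2, 23, 11)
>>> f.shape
(13, 23)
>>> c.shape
(11, 23, 2)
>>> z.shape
(11, 23, 2)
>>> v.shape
(11, 23, 11)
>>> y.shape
(11, 11, 2)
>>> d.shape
(23,)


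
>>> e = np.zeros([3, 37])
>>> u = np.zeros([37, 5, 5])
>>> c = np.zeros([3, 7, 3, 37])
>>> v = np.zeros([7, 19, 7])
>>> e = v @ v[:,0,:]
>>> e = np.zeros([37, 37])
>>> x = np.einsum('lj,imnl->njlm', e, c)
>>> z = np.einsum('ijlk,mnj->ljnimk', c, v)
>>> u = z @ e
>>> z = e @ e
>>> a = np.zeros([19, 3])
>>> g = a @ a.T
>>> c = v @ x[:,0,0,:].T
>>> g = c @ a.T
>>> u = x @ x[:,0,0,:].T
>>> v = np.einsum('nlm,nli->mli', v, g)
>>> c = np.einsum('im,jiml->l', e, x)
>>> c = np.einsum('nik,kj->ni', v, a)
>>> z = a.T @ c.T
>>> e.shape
(37, 37)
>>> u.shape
(3, 37, 37, 3)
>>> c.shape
(7, 19)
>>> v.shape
(7, 19, 19)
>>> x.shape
(3, 37, 37, 7)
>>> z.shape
(3, 7)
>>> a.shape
(19, 3)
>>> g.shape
(7, 19, 19)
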